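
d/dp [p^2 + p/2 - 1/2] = 2*p + 1/2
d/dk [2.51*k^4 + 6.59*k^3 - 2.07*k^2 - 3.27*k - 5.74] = 10.04*k^3 + 19.77*k^2 - 4.14*k - 3.27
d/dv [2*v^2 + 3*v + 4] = 4*v + 3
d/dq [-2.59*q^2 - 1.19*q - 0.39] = -5.18*q - 1.19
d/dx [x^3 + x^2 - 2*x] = 3*x^2 + 2*x - 2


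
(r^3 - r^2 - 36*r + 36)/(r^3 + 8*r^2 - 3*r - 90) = (r^2 - 7*r + 6)/(r^2 + 2*r - 15)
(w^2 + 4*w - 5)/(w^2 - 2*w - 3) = (-w^2 - 4*w + 5)/(-w^2 + 2*w + 3)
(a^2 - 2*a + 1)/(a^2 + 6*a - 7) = (a - 1)/(a + 7)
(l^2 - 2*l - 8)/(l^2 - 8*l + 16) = (l + 2)/(l - 4)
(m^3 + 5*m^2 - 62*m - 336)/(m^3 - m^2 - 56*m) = (m + 6)/m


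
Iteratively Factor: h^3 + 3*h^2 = (h + 3)*(h^2) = h*(h + 3)*(h)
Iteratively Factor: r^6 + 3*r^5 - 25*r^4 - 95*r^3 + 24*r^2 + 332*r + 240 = (r + 4)*(r^5 - r^4 - 21*r^3 - 11*r^2 + 68*r + 60) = (r + 1)*(r + 4)*(r^4 - 2*r^3 - 19*r^2 + 8*r + 60) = (r - 2)*(r + 1)*(r + 4)*(r^3 - 19*r - 30) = (r - 5)*(r - 2)*(r + 1)*(r + 4)*(r^2 + 5*r + 6) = (r - 5)*(r - 2)*(r + 1)*(r + 2)*(r + 4)*(r + 3)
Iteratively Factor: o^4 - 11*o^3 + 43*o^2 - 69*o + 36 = (o - 3)*(o^3 - 8*o^2 + 19*o - 12) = (o - 4)*(o - 3)*(o^2 - 4*o + 3) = (o - 4)*(o - 3)^2*(o - 1)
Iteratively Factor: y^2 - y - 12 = (y + 3)*(y - 4)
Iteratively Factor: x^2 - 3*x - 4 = (x + 1)*(x - 4)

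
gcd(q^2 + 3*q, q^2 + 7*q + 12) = q + 3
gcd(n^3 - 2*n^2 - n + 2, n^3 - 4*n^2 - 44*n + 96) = n - 2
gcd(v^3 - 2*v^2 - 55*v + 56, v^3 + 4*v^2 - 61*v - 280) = v^2 - v - 56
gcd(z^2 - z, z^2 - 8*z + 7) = z - 1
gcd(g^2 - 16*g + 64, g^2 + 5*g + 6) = 1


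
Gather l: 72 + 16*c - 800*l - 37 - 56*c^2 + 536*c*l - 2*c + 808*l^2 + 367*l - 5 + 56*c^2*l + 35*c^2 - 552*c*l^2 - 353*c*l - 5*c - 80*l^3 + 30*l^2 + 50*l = -21*c^2 + 9*c - 80*l^3 + l^2*(838 - 552*c) + l*(56*c^2 + 183*c - 383) + 30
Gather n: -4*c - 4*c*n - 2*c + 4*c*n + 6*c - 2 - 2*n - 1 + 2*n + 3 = 0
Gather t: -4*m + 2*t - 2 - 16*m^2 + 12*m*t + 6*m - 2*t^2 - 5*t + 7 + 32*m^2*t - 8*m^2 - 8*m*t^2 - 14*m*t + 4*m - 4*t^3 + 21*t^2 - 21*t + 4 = -24*m^2 + 6*m - 4*t^3 + t^2*(19 - 8*m) + t*(32*m^2 - 2*m - 24) + 9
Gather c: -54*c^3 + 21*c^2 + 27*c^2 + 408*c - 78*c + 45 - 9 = -54*c^3 + 48*c^2 + 330*c + 36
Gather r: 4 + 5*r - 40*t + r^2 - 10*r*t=r^2 + r*(5 - 10*t) - 40*t + 4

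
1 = 1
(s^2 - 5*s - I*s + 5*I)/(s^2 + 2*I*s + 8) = (s^2 - 5*s - I*s + 5*I)/(s^2 + 2*I*s + 8)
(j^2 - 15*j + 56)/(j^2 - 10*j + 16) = (j - 7)/(j - 2)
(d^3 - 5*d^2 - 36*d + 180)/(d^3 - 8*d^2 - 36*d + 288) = (d - 5)/(d - 8)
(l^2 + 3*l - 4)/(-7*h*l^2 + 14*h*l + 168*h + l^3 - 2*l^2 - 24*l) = (1 - l)/(7*h*l - 42*h - l^2 + 6*l)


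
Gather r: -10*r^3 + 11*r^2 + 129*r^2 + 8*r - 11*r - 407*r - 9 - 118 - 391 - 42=-10*r^3 + 140*r^2 - 410*r - 560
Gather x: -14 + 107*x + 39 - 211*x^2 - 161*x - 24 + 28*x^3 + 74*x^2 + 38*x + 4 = 28*x^3 - 137*x^2 - 16*x + 5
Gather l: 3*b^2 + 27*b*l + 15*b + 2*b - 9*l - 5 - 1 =3*b^2 + 17*b + l*(27*b - 9) - 6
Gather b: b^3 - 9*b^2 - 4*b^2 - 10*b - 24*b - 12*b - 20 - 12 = b^3 - 13*b^2 - 46*b - 32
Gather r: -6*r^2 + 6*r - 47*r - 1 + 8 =-6*r^2 - 41*r + 7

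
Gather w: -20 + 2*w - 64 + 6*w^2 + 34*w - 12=6*w^2 + 36*w - 96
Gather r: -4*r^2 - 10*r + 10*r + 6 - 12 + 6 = -4*r^2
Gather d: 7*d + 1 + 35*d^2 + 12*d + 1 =35*d^2 + 19*d + 2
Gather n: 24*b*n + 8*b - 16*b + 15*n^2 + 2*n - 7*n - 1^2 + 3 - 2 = -8*b + 15*n^2 + n*(24*b - 5)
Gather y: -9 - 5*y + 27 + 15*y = 10*y + 18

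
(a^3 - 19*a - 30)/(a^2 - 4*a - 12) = (a^2 - 2*a - 15)/(a - 6)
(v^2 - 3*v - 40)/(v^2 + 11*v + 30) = (v - 8)/(v + 6)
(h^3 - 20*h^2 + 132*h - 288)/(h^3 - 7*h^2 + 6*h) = (h^2 - 14*h + 48)/(h*(h - 1))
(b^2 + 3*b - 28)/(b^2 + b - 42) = (b - 4)/(b - 6)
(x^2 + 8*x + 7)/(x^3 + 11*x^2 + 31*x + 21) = 1/(x + 3)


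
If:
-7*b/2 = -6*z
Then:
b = 12*z/7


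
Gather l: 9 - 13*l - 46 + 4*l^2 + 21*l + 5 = 4*l^2 + 8*l - 32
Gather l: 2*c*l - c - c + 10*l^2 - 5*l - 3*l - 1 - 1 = -2*c + 10*l^2 + l*(2*c - 8) - 2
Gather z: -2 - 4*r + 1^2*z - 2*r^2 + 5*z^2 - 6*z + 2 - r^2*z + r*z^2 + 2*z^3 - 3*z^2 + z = -2*r^2 - 4*r + 2*z^3 + z^2*(r + 2) + z*(-r^2 - 4)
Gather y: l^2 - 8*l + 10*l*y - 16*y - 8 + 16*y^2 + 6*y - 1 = l^2 - 8*l + 16*y^2 + y*(10*l - 10) - 9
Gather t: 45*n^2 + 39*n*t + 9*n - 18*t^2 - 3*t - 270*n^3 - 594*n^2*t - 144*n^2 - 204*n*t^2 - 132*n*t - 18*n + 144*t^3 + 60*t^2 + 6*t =-270*n^3 - 99*n^2 - 9*n + 144*t^3 + t^2*(42 - 204*n) + t*(-594*n^2 - 93*n + 3)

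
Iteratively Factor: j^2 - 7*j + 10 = (j - 5)*(j - 2)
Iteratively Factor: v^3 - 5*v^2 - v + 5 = (v - 5)*(v^2 - 1) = (v - 5)*(v - 1)*(v + 1)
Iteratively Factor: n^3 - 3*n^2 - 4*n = (n)*(n^2 - 3*n - 4) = n*(n - 4)*(n + 1)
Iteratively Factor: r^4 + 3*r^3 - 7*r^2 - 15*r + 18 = (r + 3)*(r^3 - 7*r + 6) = (r - 2)*(r + 3)*(r^2 + 2*r - 3) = (r - 2)*(r + 3)^2*(r - 1)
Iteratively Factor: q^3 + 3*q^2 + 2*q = (q + 1)*(q^2 + 2*q) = q*(q + 1)*(q + 2)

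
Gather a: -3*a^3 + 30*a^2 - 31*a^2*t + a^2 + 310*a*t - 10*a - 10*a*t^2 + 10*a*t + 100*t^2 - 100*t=-3*a^3 + a^2*(31 - 31*t) + a*(-10*t^2 + 320*t - 10) + 100*t^2 - 100*t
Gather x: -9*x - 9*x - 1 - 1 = -18*x - 2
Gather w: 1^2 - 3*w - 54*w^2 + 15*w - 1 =-54*w^2 + 12*w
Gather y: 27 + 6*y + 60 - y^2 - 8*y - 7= -y^2 - 2*y + 80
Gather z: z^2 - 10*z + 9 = z^2 - 10*z + 9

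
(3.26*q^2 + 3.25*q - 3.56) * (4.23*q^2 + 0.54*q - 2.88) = 13.7898*q^4 + 15.5079*q^3 - 22.6926*q^2 - 11.2824*q + 10.2528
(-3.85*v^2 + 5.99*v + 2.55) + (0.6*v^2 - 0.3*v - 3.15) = -3.25*v^2 + 5.69*v - 0.6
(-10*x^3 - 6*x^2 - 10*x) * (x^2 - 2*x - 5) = -10*x^5 + 14*x^4 + 52*x^3 + 50*x^2 + 50*x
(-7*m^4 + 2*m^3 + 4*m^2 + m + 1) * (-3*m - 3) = 21*m^5 + 15*m^4 - 18*m^3 - 15*m^2 - 6*m - 3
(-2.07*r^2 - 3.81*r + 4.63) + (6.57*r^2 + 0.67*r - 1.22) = 4.5*r^2 - 3.14*r + 3.41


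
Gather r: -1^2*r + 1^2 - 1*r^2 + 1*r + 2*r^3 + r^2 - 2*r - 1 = 2*r^3 - 2*r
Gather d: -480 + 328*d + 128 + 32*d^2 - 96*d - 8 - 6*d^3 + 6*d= -6*d^3 + 32*d^2 + 238*d - 360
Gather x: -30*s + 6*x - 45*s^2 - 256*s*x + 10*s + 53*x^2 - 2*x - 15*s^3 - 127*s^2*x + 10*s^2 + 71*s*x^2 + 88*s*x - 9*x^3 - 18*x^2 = -15*s^3 - 35*s^2 - 20*s - 9*x^3 + x^2*(71*s + 35) + x*(-127*s^2 - 168*s + 4)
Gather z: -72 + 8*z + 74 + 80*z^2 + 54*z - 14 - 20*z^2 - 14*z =60*z^2 + 48*z - 12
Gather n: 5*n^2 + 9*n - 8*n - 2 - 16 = 5*n^2 + n - 18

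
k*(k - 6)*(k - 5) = k^3 - 11*k^2 + 30*k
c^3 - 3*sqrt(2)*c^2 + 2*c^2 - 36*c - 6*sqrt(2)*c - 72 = (c + 2)*(c - 6*sqrt(2))*(c + 3*sqrt(2))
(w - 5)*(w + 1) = w^2 - 4*w - 5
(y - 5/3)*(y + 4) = y^2 + 7*y/3 - 20/3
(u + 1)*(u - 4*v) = u^2 - 4*u*v + u - 4*v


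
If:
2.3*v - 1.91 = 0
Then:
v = 0.83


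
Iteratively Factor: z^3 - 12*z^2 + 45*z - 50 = (z - 5)*(z^2 - 7*z + 10) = (z - 5)^2*(z - 2)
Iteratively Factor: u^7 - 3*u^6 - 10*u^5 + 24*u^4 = (u)*(u^6 - 3*u^5 - 10*u^4 + 24*u^3) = u*(u + 3)*(u^5 - 6*u^4 + 8*u^3) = u^2*(u + 3)*(u^4 - 6*u^3 + 8*u^2) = u^3*(u + 3)*(u^3 - 6*u^2 + 8*u) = u^3*(u - 2)*(u + 3)*(u^2 - 4*u) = u^3*(u - 4)*(u - 2)*(u + 3)*(u)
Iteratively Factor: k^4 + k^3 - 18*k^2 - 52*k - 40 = (k + 2)*(k^3 - k^2 - 16*k - 20) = (k + 2)^2*(k^2 - 3*k - 10) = (k + 2)^3*(k - 5)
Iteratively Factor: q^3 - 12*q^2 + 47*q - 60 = (q - 5)*(q^2 - 7*q + 12) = (q - 5)*(q - 4)*(q - 3)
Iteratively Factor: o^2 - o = (o)*(o - 1)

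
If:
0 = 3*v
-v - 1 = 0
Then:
No Solution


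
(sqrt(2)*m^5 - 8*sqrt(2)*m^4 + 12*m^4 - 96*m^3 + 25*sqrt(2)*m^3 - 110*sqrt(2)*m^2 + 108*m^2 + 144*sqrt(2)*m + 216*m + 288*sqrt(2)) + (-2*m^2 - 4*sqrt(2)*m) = sqrt(2)*m^5 - 8*sqrt(2)*m^4 + 12*m^4 - 96*m^3 + 25*sqrt(2)*m^3 - 110*sqrt(2)*m^2 + 106*m^2 + 140*sqrt(2)*m + 216*m + 288*sqrt(2)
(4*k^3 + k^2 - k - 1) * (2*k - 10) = 8*k^4 - 38*k^3 - 12*k^2 + 8*k + 10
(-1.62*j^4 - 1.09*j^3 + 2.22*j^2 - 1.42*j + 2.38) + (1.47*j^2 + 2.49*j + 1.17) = -1.62*j^4 - 1.09*j^3 + 3.69*j^2 + 1.07*j + 3.55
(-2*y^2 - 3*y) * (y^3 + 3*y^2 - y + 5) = -2*y^5 - 9*y^4 - 7*y^3 - 7*y^2 - 15*y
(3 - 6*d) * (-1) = 6*d - 3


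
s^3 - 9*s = s*(s - 3)*(s + 3)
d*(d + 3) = d^2 + 3*d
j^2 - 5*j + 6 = (j - 3)*(j - 2)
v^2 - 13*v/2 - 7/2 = (v - 7)*(v + 1/2)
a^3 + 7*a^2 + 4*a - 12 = (a - 1)*(a + 2)*(a + 6)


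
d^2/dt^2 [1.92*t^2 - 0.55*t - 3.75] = 3.84000000000000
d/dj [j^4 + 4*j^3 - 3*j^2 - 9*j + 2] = 4*j^3 + 12*j^2 - 6*j - 9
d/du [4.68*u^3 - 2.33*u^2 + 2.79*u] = 14.04*u^2 - 4.66*u + 2.79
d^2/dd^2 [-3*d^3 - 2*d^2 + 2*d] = -18*d - 4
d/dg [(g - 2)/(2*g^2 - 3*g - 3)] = (2*g^2 - 3*g - (g - 2)*(4*g - 3) - 3)/(-2*g^2 + 3*g + 3)^2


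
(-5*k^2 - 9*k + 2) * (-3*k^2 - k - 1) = 15*k^4 + 32*k^3 + 8*k^2 + 7*k - 2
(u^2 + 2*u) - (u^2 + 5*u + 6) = -3*u - 6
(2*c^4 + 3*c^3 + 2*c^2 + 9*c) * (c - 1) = 2*c^5 + c^4 - c^3 + 7*c^2 - 9*c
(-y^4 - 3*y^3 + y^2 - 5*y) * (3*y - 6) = -3*y^5 - 3*y^4 + 21*y^3 - 21*y^2 + 30*y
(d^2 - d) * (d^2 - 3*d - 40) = d^4 - 4*d^3 - 37*d^2 + 40*d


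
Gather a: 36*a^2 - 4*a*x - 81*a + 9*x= 36*a^2 + a*(-4*x - 81) + 9*x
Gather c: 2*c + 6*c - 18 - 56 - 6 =8*c - 80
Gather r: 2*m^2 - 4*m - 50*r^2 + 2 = 2*m^2 - 4*m - 50*r^2 + 2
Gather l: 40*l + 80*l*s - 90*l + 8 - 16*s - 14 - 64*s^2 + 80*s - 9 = l*(80*s - 50) - 64*s^2 + 64*s - 15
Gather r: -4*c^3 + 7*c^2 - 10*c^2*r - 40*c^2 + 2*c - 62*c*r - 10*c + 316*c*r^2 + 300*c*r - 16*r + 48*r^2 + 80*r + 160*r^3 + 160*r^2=-4*c^3 - 33*c^2 - 8*c + 160*r^3 + r^2*(316*c + 208) + r*(-10*c^2 + 238*c + 64)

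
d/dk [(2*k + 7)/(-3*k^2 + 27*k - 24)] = (2*k^2 + 14*k - 79)/(3*(k^4 - 18*k^3 + 97*k^2 - 144*k + 64))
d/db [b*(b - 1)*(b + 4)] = 3*b^2 + 6*b - 4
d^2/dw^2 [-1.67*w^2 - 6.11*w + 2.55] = -3.34000000000000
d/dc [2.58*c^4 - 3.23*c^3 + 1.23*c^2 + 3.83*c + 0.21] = 10.32*c^3 - 9.69*c^2 + 2.46*c + 3.83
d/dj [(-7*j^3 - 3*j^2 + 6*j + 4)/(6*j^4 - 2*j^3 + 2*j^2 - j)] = (42*j^6 + 36*j^5 - 128*j^4 - 58*j^3 + 15*j^2 - 16*j + 4)/(j^2*(36*j^6 - 24*j^5 + 28*j^4 - 20*j^3 + 8*j^2 - 4*j + 1))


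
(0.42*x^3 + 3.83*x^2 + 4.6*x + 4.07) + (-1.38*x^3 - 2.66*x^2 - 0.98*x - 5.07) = -0.96*x^3 + 1.17*x^2 + 3.62*x - 1.0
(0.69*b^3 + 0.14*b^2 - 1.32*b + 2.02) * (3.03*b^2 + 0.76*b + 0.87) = 2.0907*b^5 + 0.9486*b^4 - 3.2929*b^3 + 5.2392*b^2 + 0.3868*b + 1.7574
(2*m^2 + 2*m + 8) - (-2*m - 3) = 2*m^2 + 4*m + 11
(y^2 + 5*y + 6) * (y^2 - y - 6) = y^4 + 4*y^3 - 5*y^2 - 36*y - 36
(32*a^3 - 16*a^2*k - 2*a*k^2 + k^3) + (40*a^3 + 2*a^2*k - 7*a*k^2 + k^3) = 72*a^3 - 14*a^2*k - 9*a*k^2 + 2*k^3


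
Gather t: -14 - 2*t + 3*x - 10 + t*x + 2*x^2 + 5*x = t*(x - 2) + 2*x^2 + 8*x - 24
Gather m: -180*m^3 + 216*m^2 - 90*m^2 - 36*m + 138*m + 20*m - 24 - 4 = -180*m^3 + 126*m^2 + 122*m - 28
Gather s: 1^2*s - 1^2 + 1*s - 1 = 2*s - 2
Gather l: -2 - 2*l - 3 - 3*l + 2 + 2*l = -3*l - 3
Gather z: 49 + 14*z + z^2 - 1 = z^2 + 14*z + 48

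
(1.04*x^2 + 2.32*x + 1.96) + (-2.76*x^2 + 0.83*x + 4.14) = -1.72*x^2 + 3.15*x + 6.1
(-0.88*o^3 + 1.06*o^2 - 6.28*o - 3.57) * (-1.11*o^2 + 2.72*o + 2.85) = 0.9768*o^5 - 3.5702*o^4 + 7.346*o^3 - 10.0979*o^2 - 27.6084*o - 10.1745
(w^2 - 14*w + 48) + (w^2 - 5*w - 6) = 2*w^2 - 19*w + 42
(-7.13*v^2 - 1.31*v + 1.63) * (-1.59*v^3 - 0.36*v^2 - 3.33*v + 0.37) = 11.3367*v^5 + 4.6497*v^4 + 21.6228*v^3 + 1.1374*v^2 - 5.9126*v + 0.6031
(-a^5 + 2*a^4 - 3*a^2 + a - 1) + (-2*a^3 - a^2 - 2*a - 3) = -a^5 + 2*a^4 - 2*a^3 - 4*a^2 - a - 4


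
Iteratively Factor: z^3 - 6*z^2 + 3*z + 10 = (z + 1)*(z^2 - 7*z + 10) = (z - 5)*(z + 1)*(z - 2)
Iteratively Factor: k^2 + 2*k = (k + 2)*(k)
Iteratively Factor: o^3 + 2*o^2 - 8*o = (o)*(o^2 + 2*o - 8) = o*(o - 2)*(o + 4)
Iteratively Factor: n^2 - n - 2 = (n + 1)*(n - 2)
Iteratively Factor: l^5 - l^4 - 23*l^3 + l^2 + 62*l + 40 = (l - 5)*(l^4 + 4*l^3 - 3*l^2 - 14*l - 8) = (l - 5)*(l + 4)*(l^3 - 3*l - 2) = (l - 5)*(l + 1)*(l + 4)*(l^2 - l - 2) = (l - 5)*(l - 2)*(l + 1)*(l + 4)*(l + 1)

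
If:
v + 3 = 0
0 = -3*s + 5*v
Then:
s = -5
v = -3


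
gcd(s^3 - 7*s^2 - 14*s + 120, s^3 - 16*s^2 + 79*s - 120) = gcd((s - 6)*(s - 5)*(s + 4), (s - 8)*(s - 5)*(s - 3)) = s - 5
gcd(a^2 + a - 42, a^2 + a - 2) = 1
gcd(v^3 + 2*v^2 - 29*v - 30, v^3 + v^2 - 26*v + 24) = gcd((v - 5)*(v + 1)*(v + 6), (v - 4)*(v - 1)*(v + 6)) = v + 6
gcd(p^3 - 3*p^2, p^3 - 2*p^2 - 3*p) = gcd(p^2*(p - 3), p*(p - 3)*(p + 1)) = p^2 - 3*p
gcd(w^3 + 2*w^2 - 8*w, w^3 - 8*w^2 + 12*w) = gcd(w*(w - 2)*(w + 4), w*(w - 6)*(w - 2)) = w^2 - 2*w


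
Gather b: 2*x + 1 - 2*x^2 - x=-2*x^2 + x + 1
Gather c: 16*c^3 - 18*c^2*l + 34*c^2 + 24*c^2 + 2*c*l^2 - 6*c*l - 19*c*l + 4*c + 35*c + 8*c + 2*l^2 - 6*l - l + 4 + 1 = 16*c^3 + c^2*(58 - 18*l) + c*(2*l^2 - 25*l + 47) + 2*l^2 - 7*l + 5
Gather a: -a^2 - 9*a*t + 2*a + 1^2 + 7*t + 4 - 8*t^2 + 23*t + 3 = -a^2 + a*(2 - 9*t) - 8*t^2 + 30*t + 8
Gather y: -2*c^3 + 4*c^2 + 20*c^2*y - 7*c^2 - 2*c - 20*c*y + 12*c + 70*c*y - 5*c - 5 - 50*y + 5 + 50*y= -2*c^3 - 3*c^2 + 5*c + y*(20*c^2 + 50*c)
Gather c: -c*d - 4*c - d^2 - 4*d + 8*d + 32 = c*(-d - 4) - d^2 + 4*d + 32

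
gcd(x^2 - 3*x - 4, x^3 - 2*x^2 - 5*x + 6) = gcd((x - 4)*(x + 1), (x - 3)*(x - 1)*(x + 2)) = 1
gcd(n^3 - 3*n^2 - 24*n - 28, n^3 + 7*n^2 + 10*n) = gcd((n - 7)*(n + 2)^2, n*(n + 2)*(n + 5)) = n + 2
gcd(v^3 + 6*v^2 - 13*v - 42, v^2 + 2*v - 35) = v + 7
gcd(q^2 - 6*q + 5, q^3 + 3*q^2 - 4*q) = q - 1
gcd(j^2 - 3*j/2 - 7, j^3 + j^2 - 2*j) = j + 2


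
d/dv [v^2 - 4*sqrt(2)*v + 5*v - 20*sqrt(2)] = 2*v - 4*sqrt(2) + 5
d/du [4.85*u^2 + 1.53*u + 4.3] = 9.7*u + 1.53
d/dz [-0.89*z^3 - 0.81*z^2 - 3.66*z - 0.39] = -2.67*z^2 - 1.62*z - 3.66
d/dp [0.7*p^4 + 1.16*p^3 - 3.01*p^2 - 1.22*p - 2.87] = 2.8*p^3 + 3.48*p^2 - 6.02*p - 1.22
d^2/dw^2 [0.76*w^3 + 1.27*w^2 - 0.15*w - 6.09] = 4.56*w + 2.54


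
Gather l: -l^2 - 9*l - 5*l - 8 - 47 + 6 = -l^2 - 14*l - 49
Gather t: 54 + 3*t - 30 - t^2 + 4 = -t^2 + 3*t + 28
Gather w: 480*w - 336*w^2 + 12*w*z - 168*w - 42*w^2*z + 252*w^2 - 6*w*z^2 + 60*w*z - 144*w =w^2*(-42*z - 84) + w*(-6*z^2 + 72*z + 168)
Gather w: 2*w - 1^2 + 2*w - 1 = 4*w - 2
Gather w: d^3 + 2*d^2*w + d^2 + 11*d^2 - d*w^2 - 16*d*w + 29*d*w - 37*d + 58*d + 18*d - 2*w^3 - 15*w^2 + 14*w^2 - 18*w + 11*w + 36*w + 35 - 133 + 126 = d^3 + 12*d^2 + 39*d - 2*w^3 + w^2*(-d - 1) + w*(2*d^2 + 13*d + 29) + 28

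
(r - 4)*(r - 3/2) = r^2 - 11*r/2 + 6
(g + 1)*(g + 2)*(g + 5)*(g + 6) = g^4 + 14*g^3 + 65*g^2 + 112*g + 60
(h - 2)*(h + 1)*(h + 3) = h^3 + 2*h^2 - 5*h - 6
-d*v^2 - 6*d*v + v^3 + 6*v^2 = v*(-d + v)*(v + 6)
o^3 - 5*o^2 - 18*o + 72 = (o - 6)*(o - 3)*(o + 4)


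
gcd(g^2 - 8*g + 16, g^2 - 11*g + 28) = g - 4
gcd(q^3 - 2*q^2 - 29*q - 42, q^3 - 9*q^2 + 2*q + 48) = q + 2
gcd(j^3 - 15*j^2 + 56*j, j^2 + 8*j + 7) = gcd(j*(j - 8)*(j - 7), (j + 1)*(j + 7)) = 1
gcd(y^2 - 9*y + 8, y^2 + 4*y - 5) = y - 1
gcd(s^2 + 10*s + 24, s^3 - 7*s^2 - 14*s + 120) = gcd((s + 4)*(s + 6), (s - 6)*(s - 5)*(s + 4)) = s + 4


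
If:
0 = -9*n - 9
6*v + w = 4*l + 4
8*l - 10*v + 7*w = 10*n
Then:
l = -13*w/2 - 5/2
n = -1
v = -9*w/2 - 1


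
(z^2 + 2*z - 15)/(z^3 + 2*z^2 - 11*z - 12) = (z + 5)/(z^2 + 5*z + 4)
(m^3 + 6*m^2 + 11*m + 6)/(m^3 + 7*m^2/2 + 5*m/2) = 2*(m^2 + 5*m + 6)/(m*(2*m + 5))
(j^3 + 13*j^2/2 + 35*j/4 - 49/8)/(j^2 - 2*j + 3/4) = (4*j^2 + 28*j + 49)/(2*(2*j - 3))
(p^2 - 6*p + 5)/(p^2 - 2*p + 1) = (p - 5)/(p - 1)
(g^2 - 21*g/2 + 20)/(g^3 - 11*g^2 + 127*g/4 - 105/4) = 2*(g - 8)/(2*g^2 - 17*g + 21)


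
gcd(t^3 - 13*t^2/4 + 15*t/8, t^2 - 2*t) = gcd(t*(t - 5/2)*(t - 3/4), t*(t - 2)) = t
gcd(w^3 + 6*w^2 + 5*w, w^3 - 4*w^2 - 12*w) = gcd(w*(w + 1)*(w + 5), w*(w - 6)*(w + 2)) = w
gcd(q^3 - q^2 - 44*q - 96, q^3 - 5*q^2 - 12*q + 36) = q + 3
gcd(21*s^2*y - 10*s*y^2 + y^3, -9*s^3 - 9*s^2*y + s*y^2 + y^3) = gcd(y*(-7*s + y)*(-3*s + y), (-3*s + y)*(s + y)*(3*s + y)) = -3*s + y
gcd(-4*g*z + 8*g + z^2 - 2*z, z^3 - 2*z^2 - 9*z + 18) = z - 2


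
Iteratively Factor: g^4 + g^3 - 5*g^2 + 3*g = (g + 3)*(g^3 - 2*g^2 + g) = g*(g + 3)*(g^2 - 2*g + 1) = g*(g - 1)*(g + 3)*(g - 1)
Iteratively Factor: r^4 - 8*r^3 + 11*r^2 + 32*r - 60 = (r - 2)*(r^3 - 6*r^2 - r + 30) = (r - 3)*(r - 2)*(r^2 - 3*r - 10) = (r - 5)*(r - 3)*(r - 2)*(r + 2)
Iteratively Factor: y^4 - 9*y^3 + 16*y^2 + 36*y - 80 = (y + 2)*(y^3 - 11*y^2 + 38*y - 40) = (y - 5)*(y + 2)*(y^2 - 6*y + 8) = (y - 5)*(y - 2)*(y + 2)*(y - 4)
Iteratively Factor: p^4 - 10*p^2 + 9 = (p + 1)*(p^3 - p^2 - 9*p + 9) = (p - 3)*(p + 1)*(p^2 + 2*p - 3) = (p - 3)*(p + 1)*(p + 3)*(p - 1)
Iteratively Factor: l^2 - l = (l - 1)*(l)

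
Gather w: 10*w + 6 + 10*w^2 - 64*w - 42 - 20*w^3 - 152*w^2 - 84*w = -20*w^3 - 142*w^2 - 138*w - 36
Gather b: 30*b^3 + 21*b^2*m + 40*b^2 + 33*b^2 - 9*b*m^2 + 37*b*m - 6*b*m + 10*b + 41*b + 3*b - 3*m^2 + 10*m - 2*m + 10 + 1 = 30*b^3 + b^2*(21*m + 73) + b*(-9*m^2 + 31*m + 54) - 3*m^2 + 8*m + 11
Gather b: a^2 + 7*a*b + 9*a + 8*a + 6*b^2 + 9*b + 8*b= a^2 + 17*a + 6*b^2 + b*(7*a + 17)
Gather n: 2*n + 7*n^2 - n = 7*n^2 + n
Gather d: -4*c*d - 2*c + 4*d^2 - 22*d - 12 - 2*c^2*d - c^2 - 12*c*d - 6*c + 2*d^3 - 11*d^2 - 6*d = -c^2 - 8*c + 2*d^3 - 7*d^2 + d*(-2*c^2 - 16*c - 28) - 12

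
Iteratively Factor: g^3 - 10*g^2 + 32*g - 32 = (g - 4)*(g^2 - 6*g + 8) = (g - 4)*(g - 2)*(g - 4)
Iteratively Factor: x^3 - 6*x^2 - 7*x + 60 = (x - 4)*(x^2 - 2*x - 15) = (x - 5)*(x - 4)*(x + 3)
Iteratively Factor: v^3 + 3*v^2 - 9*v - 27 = (v + 3)*(v^2 - 9) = (v + 3)^2*(v - 3)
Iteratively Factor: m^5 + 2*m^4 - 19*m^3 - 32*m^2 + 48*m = (m + 4)*(m^4 - 2*m^3 - 11*m^2 + 12*m) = (m - 4)*(m + 4)*(m^3 + 2*m^2 - 3*m) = m*(m - 4)*(m + 4)*(m^2 + 2*m - 3) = m*(m - 4)*(m + 3)*(m + 4)*(m - 1)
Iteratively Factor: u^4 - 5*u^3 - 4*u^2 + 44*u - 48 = (u - 4)*(u^3 - u^2 - 8*u + 12) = (u - 4)*(u + 3)*(u^2 - 4*u + 4) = (u - 4)*(u - 2)*(u + 3)*(u - 2)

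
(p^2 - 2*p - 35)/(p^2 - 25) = (p - 7)/(p - 5)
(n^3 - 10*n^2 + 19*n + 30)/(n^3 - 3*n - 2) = (n^2 - 11*n + 30)/(n^2 - n - 2)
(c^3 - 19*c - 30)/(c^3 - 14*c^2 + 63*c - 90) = (c^2 + 5*c + 6)/(c^2 - 9*c + 18)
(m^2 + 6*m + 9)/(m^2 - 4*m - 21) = (m + 3)/(m - 7)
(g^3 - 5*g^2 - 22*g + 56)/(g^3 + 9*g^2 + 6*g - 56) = (g - 7)/(g + 7)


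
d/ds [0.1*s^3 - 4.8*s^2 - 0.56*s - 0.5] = 0.3*s^2 - 9.6*s - 0.56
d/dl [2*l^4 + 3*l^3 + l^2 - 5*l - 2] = 8*l^3 + 9*l^2 + 2*l - 5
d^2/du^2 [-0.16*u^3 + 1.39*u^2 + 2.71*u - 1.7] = 2.78 - 0.96*u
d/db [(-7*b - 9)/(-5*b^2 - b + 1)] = (35*b^2 + 7*b - (7*b + 9)*(10*b + 1) - 7)/(5*b^2 + b - 1)^2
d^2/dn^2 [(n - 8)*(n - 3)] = 2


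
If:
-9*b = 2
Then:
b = -2/9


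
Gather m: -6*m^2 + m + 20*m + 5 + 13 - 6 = -6*m^2 + 21*m + 12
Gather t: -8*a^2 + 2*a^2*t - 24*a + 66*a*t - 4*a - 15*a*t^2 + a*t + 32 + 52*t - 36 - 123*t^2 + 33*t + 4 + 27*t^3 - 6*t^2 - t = -8*a^2 - 28*a + 27*t^3 + t^2*(-15*a - 129) + t*(2*a^2 + 67*a + 84)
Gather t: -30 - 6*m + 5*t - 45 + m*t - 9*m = -15*m + t*(m + 5) - 75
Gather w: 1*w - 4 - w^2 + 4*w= -w^2 + 5*w - 4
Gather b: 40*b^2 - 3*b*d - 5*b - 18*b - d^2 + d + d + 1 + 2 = 40*b^2 + b*(-3*d - 23) - d^2 + 2*d + 3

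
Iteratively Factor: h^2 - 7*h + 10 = (h - 2)*(h - 5)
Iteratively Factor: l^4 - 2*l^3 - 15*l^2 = (l)*(l^3 - 2*l^2 - 15*l) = l*(l + 3)*(l^2 - 5*l) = l*(l - 5)*(l + 3)*(l)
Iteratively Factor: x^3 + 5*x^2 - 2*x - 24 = (x - 2)*(x^2 + 7*x + 12) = (x - 2)*(x + 4)*(x + 3)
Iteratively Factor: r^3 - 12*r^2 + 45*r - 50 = (r - 5)*(r^2 - 7*r + 10) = (r - 5)^2*(r - 2)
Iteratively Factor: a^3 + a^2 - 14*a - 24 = (a + 3)*(a^2 - 2*a - 8) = (a - 4)*(a + 3)*(a + 2)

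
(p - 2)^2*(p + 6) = p^3 + 2*p^2 - 20*p + 24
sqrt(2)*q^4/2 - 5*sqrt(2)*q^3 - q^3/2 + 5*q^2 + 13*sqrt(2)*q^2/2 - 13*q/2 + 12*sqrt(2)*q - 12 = (q - 8)*(q - 3)*(q - sqrt(2)/2)*(sqrt(2)*q/2 + sqrt(2)/2)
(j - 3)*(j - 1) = j^2 - 4*j + 3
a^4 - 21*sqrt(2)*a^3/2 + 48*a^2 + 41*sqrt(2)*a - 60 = (a - 6*sqrt(2))*(a - 5*sqrt(2))*(a - sqrt(2)/2)*(a + sqrt(2))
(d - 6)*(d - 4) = d^2 - 10*d + 24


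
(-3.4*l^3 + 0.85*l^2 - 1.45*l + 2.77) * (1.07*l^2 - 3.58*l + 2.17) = -3.638*l^5 + 13.0815*l^4 - 11.9725*l^3 + 9.9994*l^2 - 13.0631*l + 6.0109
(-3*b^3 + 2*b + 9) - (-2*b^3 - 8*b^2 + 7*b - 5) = -b^3 + 8*b^2 - 5*b + 14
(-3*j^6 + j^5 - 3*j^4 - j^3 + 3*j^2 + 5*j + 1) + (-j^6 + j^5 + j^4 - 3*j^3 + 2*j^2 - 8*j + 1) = -4*j^6 + 2*j^5 - 2*j^4 - 4*j^3 + 5*j^2 - 3*j + 2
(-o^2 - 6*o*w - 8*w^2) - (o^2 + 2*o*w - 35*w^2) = -2*o^2 - 8*o*w + 27*w^2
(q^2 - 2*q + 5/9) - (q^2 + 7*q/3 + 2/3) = -13*q/3 - 1/9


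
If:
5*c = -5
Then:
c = -1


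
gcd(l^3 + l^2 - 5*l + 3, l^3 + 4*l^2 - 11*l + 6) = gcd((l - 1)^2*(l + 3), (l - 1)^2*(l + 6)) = l^2 - 2*l + 1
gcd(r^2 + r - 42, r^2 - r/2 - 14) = 1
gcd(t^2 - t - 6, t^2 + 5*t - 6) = 1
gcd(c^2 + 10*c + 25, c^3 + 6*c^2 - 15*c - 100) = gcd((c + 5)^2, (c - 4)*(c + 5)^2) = c^2 + 10*c + 25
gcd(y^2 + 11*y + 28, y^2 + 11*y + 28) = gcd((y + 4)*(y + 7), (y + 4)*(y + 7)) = y^2 + 11*y + 28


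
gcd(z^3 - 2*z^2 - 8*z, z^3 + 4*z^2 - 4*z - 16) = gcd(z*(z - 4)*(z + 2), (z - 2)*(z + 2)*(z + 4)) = z + 2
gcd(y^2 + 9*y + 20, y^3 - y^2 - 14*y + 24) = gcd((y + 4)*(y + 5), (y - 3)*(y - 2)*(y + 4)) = y + 4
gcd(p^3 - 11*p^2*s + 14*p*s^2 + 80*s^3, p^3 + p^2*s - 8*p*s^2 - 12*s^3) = p + 2*s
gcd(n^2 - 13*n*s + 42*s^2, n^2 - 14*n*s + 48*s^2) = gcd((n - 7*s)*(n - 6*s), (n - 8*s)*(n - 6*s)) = -n + 6*s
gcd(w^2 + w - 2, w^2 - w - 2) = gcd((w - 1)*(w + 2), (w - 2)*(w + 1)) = 1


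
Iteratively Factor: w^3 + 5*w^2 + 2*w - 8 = (w + 4)*(w^2 + w - 2) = (w - 1)*(w + 4)*(w + 2)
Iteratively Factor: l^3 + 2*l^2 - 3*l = (l - 1)*(l^2 + 3*l) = (l - 1)*(l + 3)*(l)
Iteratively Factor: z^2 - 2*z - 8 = (z + 2)*(z - 4)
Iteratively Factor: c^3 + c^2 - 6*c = (c - 2)*(c^2 + 3*c) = c*(c - 2)*(c + 3)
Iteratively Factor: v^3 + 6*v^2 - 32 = (v - 2)*(v^2 + 8*v + 16) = (v - 2)*(v + 4)*(v + 4)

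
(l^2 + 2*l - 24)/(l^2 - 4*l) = (l + 6)/l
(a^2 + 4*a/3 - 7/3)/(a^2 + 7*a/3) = (a - 1)/a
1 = 1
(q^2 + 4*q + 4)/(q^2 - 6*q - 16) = (q + 2)/(q - 8)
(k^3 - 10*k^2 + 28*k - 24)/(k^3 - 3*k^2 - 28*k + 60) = (k - 2)/(k + 5)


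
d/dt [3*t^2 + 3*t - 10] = 6*t + 3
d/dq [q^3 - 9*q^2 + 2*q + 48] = 3*q^2 - 18*q + 2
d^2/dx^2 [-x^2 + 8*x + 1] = -2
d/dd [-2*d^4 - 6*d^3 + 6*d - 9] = -8*d^3 - 18*d^2 + 6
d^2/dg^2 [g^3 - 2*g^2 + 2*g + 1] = 6*g - 4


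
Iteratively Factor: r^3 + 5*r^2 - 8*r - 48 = (r + 4)*(r^2 + r - 12) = (r + 4)^2*(r - 3)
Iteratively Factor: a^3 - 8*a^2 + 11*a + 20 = (a - 4)*(a^2 - 4*a - 5) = (a - 5)*(a - 4)*(a + 1)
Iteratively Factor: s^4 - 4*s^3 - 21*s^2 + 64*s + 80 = (s + 1)*(s^3 - 5*s^2 - 16*s + 80) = (s - 5)*(s + 1)*(s^2 - 16) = (s - 5)*(s - 4)*(s + 1)*(s + 4)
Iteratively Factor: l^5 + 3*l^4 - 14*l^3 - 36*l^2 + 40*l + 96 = (l + 2)*(l^4 + l^3 - 16*l^2 - 4*l + 48) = (l - 3)*(l + 2)*(l^3 + 4*l^2 - 4*l - 16) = (l - 3)*(l - 2)*(l + 2)*(l^2 + 6*l + 8) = (l - 3)*(l - 2)*(l + 2)*(l + 4)*(l + 2)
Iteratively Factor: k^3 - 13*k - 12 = (k + 3)*(k^2 - 3*k - 4) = (k + 1)*(k + 3)*(k - 4)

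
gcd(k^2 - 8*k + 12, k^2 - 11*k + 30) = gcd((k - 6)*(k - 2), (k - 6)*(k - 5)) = k - 6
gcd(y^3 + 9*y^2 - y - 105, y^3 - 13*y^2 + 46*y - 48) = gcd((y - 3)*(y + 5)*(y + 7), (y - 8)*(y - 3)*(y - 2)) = y - 3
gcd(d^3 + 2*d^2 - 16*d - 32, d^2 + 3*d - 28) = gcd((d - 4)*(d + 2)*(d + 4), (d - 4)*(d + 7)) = d - 4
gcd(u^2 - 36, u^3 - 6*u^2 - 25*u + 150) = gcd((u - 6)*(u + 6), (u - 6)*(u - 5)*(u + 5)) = u - 6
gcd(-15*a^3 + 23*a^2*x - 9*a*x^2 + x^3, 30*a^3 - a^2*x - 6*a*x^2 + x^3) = 15*a^2 - 8*a*x + x^2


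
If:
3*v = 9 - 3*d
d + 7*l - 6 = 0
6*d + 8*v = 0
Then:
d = 12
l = -6/7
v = -9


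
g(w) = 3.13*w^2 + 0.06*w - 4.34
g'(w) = 6.26*w + 0.06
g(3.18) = 27.50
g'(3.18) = 19.97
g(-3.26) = 28.73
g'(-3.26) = -20.35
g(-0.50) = -3.59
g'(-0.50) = -3.07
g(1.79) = 5.80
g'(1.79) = 11.27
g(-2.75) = 19.17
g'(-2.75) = -17.16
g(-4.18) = 50.10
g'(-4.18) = -26.11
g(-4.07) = 47.26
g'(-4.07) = -25.42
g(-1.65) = 4.08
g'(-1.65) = -10.27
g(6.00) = 108.70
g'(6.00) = 37.62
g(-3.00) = 23.65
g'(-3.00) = -18.72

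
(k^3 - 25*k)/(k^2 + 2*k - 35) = k*(k + 5)/(k + 7)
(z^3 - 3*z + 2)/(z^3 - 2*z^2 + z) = (z + 2)/z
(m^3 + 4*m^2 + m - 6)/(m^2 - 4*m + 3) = (m^2 + 5*m + 6)/(m - 3)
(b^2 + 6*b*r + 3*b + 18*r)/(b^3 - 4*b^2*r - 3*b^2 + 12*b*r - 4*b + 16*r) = (b^2 + 6*b*r + 3*b + 18*r)/(b^3 - 4*b^2*r - 3*b^2 + 12*b*r - 4*b + 16*r)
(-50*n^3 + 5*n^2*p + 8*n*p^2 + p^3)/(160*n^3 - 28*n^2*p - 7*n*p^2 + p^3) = (-10*n^2 + 3*n*p + p^2)/(32*n^2 - 12*n*p + p^2)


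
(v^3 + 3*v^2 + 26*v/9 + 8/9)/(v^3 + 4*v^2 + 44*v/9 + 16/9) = (v + 1)/(v + 2)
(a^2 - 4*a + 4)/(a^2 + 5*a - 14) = (a - 2)/(a + 7)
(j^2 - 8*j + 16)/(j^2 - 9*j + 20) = (j - 4)/(j - 5)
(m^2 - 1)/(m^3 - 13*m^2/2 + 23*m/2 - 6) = 2*(m + 1)/(2*m^2 - 11*m + 12)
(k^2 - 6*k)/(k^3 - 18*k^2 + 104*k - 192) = k/(k^2 - 12*k + 32)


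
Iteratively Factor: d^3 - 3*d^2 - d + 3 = (d + 1)*(d^2 - 4*d + 3) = (d - 3)*(d + 1)*(d - 1)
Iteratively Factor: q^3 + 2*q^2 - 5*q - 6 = (q - 2)*(q^2 + 4*q + 3) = (q - 2)*(q + 3)*(q + 1)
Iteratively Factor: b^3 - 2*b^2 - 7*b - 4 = (b - 4)*(b^2 + 2*b + 1) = (b - 4)*(b + 1)*(b + 1)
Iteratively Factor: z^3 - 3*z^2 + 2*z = (z - 2)*(z^2 - z) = (z - 2)*(z - 1)*(z)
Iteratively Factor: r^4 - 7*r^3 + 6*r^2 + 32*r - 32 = (r + 2)*(r^3 - 9*r^2 + 24*r - 16) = (r - 1)*(r + 2)*(r^2 - 8*r + 16) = (r - 4)*(r - 1)*(r + 2)*(r - 4)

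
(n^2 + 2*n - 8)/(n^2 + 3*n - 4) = (n - 2)/(n - 1)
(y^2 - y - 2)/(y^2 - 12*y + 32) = (y^2 - y - 2)/(y^2 - 12*y + 32)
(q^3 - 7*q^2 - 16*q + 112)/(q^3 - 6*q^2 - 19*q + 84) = (q - 4)/(q - 3)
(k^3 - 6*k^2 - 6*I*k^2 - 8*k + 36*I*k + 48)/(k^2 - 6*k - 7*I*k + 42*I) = (k^2 - 6*I*k - 8)/(k - 7*I)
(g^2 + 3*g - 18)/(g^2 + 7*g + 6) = (g - 3)/(g + 1)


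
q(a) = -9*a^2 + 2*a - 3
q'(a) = 2 - 18*a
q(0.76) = -6.68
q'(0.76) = -11.68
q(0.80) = -7.16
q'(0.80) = -12.40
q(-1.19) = -18.12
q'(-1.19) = 23.42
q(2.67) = -61.82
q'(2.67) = -46.06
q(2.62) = -59.54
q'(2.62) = -45.16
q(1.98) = -34.32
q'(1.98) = -33.64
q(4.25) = -157.06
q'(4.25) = -74.50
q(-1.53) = -27.13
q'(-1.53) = 29.54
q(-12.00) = -1323.00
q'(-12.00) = 218.00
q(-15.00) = -2058.00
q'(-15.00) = 272.00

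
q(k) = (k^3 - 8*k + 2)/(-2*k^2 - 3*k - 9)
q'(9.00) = -0.53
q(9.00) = -3.33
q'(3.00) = -0.47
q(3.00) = -0.14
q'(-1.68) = -0.48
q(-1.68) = -1.11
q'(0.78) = 0.35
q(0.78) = 0.30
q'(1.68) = -0.19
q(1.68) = 0.34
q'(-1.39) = -0.10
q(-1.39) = -1.20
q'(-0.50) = 1.00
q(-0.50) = -0.73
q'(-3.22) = -1.01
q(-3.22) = 0.28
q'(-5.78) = -0.72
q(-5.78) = 2.48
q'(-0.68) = 0.87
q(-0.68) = -0.90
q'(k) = (4*k + 3)*(k^3 - 8*k + 2)/(-2*k^2 - 3*k - 9)^2 + (3*k^2 - 8)/(-2*k^2 - 3*k - 9) = (-2*k^4 - 6*k^3 - 43*k^2 + 8*k + 78)/(4*k^4 + 12*k^3 + 45*k^2 + 54*k + 81)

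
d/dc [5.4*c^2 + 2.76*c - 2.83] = 10.8*c + 2.76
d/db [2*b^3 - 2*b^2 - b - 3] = 6*b^2 - 4*b - 1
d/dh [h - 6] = 1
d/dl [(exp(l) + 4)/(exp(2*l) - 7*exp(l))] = (-exp(2*l) - 8*exp(l) + 28)*exp(-l)/(exp(2*l) - 14*exp(l) + 49)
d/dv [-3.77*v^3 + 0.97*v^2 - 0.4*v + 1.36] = -11.31*v^2 + 1.94*v - 0.4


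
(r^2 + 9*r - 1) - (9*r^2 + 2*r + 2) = -8*r^2 + 7*r - 3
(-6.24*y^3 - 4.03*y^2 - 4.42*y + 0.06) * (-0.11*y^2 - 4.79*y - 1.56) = 0.6864*y^5 + 30.3329*y^4 + 29.5243*y^3 + 27.452*y^2 + 6.6078*y - 0.0936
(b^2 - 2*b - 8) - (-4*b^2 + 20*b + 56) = 5*b^2 - 22*b - 64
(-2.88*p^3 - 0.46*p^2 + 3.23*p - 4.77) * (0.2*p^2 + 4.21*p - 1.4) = -0.576*p^5 - 12.2168*p^4 + 2.7414*p^3 + 13.2883*p^2 - 24.6037*p + 6.678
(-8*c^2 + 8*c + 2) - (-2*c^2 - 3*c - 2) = -6*c^2 + 11*c + 4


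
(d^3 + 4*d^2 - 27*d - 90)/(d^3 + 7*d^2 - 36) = (d - 5)/(d - 2)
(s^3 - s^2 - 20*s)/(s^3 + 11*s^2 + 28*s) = (s - 5)/(s + 7)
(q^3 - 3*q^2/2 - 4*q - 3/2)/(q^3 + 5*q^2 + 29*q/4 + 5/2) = 2*(q^2 - 2*q - 3)/(2*q^2 + 9*q + 10)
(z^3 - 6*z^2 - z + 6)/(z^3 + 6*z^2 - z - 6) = (z - 6)/(z + 6)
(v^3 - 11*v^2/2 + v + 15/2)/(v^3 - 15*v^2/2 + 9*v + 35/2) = (2*v - 3)/(2*v - 7)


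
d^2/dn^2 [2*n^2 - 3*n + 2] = 4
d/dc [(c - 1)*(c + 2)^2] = 3*c*(c + 2)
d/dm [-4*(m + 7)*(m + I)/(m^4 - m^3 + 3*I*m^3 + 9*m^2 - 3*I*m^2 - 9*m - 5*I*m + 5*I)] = (8*m^4 + m^3*(80 + 32*I) + m^2*(-112 + 352*I) + m*(-304 - 224*I) + 392 + 160*I)/(m^7 + m^6*(-2 + 7*I) + m^5*(3 - 14*I) + m^4*(-4 + 53*I) + m^3*(67 - 92*I) + m^2*(-130 + 21*I) + m*(65 + 50*I) - 25*I)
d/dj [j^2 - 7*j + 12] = 2*j - 7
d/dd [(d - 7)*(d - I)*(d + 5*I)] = 3*d^2 + d*(-14 + 8*I) + 5 - 28*I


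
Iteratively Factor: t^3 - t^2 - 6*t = (t)*(t^2 - t - 6) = t*(t - 3)*(t + 2)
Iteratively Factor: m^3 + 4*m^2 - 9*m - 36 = (m + 4)*(m^2 - 9) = (m + 3)*(m + 4)*(m - 3)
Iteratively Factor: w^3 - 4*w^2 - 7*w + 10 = (w - 1)*(w^2 - 3*w - 10) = (w - 1)*(w + 2)*(w - 5)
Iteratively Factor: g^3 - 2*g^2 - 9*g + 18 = (g - 3)*(g^2 + g - 6) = (g - 3)*(g - 2)*(g + 3)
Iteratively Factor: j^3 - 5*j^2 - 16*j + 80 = (j - 4)*(j^2 - j - 20) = (j - 4)*(j + 4)*(j - 5)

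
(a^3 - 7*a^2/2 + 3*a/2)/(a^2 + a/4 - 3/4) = 2*a*(2*a^2 - 7*a + 3)/(4*a^2 + a - 3)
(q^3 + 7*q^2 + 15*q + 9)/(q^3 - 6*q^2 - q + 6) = (q^2 + 6*q + 9)/(q^2 - 7*q + 6)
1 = 1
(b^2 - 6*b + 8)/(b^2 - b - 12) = (b - 2)/(b + 3)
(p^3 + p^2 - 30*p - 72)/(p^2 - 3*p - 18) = p + 4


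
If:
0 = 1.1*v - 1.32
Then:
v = 1.20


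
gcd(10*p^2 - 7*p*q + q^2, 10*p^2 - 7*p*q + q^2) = 10*p^2 - 7*p*q + q^2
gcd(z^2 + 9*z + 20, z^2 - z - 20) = z + 4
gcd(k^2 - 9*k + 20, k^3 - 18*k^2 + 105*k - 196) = k - 4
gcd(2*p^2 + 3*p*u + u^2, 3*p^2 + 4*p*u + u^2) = p + u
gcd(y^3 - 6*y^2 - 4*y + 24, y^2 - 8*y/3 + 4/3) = y - 2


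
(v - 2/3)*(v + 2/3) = v^2 - 4/9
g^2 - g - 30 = (g - 6)*(g + 5)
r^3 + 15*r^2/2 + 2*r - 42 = (r - 2)*(r + 7/2)*(r + 6)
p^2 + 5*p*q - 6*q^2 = (p - q)*(p + 6*q)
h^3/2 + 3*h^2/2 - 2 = (h/2 + 1)*(h - 1)*(h + 2)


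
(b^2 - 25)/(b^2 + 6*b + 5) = (b - 5)/(b + 1)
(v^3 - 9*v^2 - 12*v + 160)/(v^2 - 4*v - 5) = (v^2 - 4*v - 32)/(v + 1)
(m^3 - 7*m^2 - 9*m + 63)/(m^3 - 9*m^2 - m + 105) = (m - 3)/(m - 5)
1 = 1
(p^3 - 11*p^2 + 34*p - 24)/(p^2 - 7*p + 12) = (p^2 - 7*p + 6)/(p - 3)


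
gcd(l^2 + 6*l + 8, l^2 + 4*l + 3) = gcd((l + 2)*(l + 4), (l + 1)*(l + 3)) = 1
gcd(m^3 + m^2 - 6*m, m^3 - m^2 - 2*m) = m^2 - 2*m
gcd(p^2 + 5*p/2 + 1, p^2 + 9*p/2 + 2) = p + 1/2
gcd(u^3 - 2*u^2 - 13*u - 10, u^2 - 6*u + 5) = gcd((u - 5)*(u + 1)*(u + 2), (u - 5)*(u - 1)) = u - 5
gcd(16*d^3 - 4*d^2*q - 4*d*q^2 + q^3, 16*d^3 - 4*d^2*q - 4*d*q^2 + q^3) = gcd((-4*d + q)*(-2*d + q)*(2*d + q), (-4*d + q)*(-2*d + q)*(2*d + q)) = 16*d^3 - 4*d^2*q - 4*d*q^2 + q^3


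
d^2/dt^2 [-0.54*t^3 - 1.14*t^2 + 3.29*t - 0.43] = -3.24*t - 2.28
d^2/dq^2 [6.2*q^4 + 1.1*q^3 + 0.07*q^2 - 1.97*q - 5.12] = 74.4*q^2 + 6.6*q + 0.14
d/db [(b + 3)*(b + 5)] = 2*b + 8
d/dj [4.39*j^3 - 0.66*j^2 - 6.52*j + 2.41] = 13.17*j^2 - 1.32*j - 6.52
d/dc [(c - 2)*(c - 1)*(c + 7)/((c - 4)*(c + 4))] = (c^4 - 29*c^2 - 156*c + 304)/(c^4 - 32*c^2 + 256)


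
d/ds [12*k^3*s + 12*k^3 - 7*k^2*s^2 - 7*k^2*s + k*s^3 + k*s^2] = k*(12*k^2 - 14*k*s - 7*k + 3*s^2 + 2*s)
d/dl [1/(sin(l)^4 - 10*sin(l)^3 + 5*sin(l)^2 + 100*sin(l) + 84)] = 2*(-2*sin(l)^3 + 15*sin(l)^2 - 5*sin(l) - 50)*cos(l)/(sin(l)^4 - 10*sin(l)^3 + 5*sin(l)^2 + 100*sin(l) + 84)^2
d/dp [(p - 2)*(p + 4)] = 2*p + 2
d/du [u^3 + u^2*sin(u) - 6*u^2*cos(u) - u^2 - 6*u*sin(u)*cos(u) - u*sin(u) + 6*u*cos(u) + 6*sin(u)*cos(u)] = 6*u^2*sin(u) + u^2*cos(u) + 3*u^2 - 4*u*sin(u) - 13*u*cos(u) - 6*u*cos(2*u) - 2*u - sin(u) - 3*sin(2*u) + 6*cos(u) + 6*cos(2*u)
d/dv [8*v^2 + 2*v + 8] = 16*v + 2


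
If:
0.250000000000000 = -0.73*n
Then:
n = -0.34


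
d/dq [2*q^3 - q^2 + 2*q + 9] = 6*q^2 - 2*q + 2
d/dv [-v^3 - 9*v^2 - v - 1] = -3*v^2 - 18*v - 1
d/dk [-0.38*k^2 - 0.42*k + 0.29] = -0.76*k - 0.42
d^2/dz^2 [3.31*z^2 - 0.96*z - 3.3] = 6.62000000000000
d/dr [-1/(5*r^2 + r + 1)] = (10*r + 1)/(5*r^2 + r + 1)^2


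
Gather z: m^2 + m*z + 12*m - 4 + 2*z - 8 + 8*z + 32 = m^2 + 12*m + z*(m + 10) + 20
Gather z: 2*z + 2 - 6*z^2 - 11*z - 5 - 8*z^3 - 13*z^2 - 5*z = -8*z^3 - 19*z^2 - 14*z - 3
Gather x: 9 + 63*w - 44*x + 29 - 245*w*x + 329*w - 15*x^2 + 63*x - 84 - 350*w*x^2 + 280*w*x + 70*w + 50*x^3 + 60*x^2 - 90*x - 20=462*w + 50*x^3 + x^2*(45 - 350*w) + x*(35*w - 71) - 66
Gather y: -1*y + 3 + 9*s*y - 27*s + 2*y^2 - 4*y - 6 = -27*s + 2*y^2 + y*(9*s - 5) - 3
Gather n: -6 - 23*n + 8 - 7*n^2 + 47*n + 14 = -7*n^2 + 24*n + 16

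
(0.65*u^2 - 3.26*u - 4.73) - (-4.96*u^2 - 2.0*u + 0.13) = 5.61*u^2 - 1.26*u - 4.86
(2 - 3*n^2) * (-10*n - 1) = 30*n^3 + 3*n^2 - 20*n - 2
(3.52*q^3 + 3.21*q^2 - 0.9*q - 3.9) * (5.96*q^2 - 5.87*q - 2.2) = 20.9792*q^5 - 1.5308*q^4 - 31.9507*q^3 - 25.023*q^2 + 24.873*q + 8.58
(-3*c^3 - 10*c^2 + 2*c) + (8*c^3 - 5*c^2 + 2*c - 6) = 5*c^3 - 15*c^2 + 4*c - 6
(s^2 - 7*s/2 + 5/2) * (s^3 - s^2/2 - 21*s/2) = s^5 - 4*s^4 - 25*s^3/4 + 71*s^2/2 - 105*s/4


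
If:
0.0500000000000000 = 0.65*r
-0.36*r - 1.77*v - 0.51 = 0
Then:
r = 0.08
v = -0.30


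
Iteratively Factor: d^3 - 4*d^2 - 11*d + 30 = (d - 2)*(d^2 - 2*d - 15) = (d - 5)*(d - 2)*(d + 3)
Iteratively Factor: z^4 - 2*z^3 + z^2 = (z)*(z^3 - 2*z^2 + z) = z*(z - 1)*(z^2 - z) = z*(z - 1)^2*(z)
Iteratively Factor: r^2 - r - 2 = (r + 1)*(r - 2)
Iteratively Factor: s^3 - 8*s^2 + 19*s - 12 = (s - 3)*(s^2 - 5*s + 4) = (s - 3)*(s - 1)*(s - 4)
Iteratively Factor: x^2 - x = (x)*(x - 1)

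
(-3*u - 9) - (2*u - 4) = -5*u - 5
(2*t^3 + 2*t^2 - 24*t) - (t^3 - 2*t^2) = t^3 + 4*t^2 - 24*t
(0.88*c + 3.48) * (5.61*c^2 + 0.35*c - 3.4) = 4.9368*c^3 + 19.8308*c^2 - 1.774*c - 11.832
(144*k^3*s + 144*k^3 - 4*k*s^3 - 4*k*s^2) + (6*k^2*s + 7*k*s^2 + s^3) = 144*k^3*s + 144*k^3 + 6*k^2*s - 4*k*s^3 + 3*k*s^2 + s^3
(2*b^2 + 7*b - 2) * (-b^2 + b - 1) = -2*b^4 - 5*b^3 + 7*b^2 - 9*b + 2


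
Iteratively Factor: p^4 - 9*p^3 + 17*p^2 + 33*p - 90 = (p - 3)*(p^3 - 6*p^2 - p + 30) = (p - 5)*(p - 3)*(p^2 - p - 6) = (p - 5)*(p - 3)^2*(p + 2)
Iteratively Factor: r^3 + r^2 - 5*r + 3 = (r - 1)*(r^2 + 2*r - 3) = (r - 1)*(r + 3)*(r - 1)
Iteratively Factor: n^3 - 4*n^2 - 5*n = (n - 5)*(n^2 + n) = n*(n - 5)*(n + 1)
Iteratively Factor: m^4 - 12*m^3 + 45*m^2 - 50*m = (m)*(m^3 - 12*m^2 + 45*m - 50) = m*(m - 5)*(m^2 - 7*m + 10) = m*(m - 5)^2*(m - 2)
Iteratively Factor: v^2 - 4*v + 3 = (v - 3)*(v - 1)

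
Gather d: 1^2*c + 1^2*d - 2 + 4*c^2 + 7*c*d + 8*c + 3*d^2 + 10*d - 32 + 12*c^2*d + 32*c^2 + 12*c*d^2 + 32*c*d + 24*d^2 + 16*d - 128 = 36*c^2 + 9*c + d^2*(12*c + 27) + d*(12*c^2 + 39*c + 27) - 162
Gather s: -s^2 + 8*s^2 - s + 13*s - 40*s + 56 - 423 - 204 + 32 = 7*s^2 - 28*s - 539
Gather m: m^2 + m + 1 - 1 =m^2 + m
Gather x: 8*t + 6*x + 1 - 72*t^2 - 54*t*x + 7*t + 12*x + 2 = -72*t^2 + 15*t + x*(18 - 54*t) + 3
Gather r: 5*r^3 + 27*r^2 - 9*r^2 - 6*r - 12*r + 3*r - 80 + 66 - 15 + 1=5*r^3 + 18*r^2 - 15*r - 28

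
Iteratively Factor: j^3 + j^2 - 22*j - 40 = (j - 5)*(j^2 + 6*j + 8) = (j - 5)*(j + 2)*(j + 4)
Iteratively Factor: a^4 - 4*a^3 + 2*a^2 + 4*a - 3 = (a + 1)*(a^3 - 5*a^2 + 7*a - 3) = (a - 3)*(a + 1)*(a^2 - 2*a + 1) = (a - 3)*(a - 1)*(a + 1)*(a - 1)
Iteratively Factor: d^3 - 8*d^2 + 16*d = (d - 4)*(d^2 - 4*d) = (d - 4)^2*(d)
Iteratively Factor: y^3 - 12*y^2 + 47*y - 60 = (y - 5)*(y^2 - 7*y + 12) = (y - 5)*(y - 4)*(y - 3)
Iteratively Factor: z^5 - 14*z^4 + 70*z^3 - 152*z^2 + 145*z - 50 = (z - 5)*(z^4 - 9*z^3 + 25*z^2 - 27*z + 10) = (z - 5)*(z - 1)*(z^3 - 8*z^2 + 17*z - 10) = (z - 5)*(z - 1)^2*(z^2 - 7*z + 10) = (z - 5)^2*(z - 1)^2*(z - 2)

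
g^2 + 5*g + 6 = (g + 2)*(g + 3)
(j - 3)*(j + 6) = j^2 + 3*j - 18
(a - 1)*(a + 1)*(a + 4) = a^3 + 4*a^2 - a - 4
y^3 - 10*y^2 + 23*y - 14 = (y - 7)*(y - 2)*(y - 1)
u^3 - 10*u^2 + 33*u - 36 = (u - 4)*(u - 3)^2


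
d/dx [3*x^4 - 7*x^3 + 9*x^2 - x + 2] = 12*x^3 - 21*x^2 + 18*x - 1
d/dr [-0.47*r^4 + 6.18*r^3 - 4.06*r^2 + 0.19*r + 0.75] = -1.88*r^3 + 18.54*r^2 - 8.12*r + 0.19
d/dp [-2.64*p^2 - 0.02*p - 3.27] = -5.28*p - 0.02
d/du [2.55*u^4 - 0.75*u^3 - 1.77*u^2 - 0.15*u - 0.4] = 10.2*u^3 - 2.25*u^2 - 3.54*u - 0.15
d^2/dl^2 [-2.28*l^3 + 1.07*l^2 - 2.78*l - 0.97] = 2.14 - 13.68*l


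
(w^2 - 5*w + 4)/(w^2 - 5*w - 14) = (-w^2 + 5*w - 4)/(-w^2 + 5*w + 14)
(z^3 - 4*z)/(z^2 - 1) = z*(z^2 - 4)/(z^2 - 1)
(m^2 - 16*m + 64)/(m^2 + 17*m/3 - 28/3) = 3*(m^2 - 16*m + 64)/(3*m^2 + 17*m - 28)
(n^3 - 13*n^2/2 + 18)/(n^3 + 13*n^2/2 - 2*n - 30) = (2*n^2 - 9*n - 18)/(2*n^2 + 17*n + 30)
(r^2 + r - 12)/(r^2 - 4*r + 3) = (r + 4)/(r - 1)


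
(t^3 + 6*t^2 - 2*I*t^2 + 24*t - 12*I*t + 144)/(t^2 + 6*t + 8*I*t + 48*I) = (t^2 - 2*I*t + 24)/(t + 8*I)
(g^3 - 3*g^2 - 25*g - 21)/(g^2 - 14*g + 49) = (g^2 + 4*g + 3)/(g - 7)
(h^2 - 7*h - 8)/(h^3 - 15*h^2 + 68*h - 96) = (h + 1)/(h^2 - 7*h + 12)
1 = 1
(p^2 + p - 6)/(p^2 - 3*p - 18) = (p - 2)/(p - 6)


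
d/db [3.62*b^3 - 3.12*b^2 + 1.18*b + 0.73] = 10.86*b^2 - 6.24*b + 1.18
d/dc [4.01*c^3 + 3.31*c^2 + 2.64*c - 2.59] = 12.03*c^2 + 6.62*c + 2.64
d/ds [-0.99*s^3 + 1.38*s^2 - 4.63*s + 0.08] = -2.97*s^2 + 2.76*s - 4.63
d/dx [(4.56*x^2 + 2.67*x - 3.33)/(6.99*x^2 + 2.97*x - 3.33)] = (-5.12009999999999*x^2 + 16.1838*x + 0.999000000000001)/(48.8601*x^4 + 41.5206*x^3 - 37.7325*x^2 - 19.7802*x + 11.0889)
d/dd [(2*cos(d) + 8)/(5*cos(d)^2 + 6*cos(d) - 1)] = 10*(cos(d)^2 + 8*cos(d) + 5)*sin(d)/(-5*sin(d)^2 + 6*cos(d) + 4)^2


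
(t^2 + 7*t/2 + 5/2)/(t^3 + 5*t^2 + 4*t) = (t + 5/2)/(t*(t + 4))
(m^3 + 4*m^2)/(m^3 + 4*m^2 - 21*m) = m*(m + 4)/(m^2 + 4*m - 21)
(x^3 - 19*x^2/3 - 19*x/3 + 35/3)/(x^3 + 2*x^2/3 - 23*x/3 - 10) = (x^2 - 8*x + 7)/(x^2 - x - 6)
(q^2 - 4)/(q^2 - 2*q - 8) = (q - 2)/(q - 4)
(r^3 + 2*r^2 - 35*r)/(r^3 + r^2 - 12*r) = (r^2 + 2*r - 35)/(r^2 + r - 12)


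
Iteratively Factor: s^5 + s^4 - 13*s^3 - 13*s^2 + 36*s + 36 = (s + 2)*(s^4 - s^3 - 11*s^2 + 9*s + 18) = (s - 2)*(s + 2)*(s^3 + s^2 - 9*s - 9) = (s - 3)*(s - 2)*(s + 2)*(s^2 + 4*s + 3) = (s - 3)*(s - 2)*(s + 1)*(s + 2)*(s + 3)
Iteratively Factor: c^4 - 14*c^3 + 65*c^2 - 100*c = (c - 5)*(c^3 - 9*c^2 + 20*c) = c*(c - 5)*(c^2 - 9*c + 20) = c*(c - 5)^2*(c - 4)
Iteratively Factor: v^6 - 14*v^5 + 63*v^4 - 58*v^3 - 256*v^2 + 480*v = (v + 2)*(v^5 - 16*v^4 + 95*v^3 - 248*v^2 + 240*v) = (v - 4)*(v + 2)*(v^4 - 12*v^3 + 47*v^2 - 60*v) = v*(v - 4)*(v + 2)*(v^3 - 12*v^2 + 47*v - 60) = v*(v - 4)^2*(v + 2)*(v^2 - 8*v + 15) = v*(v - 4)^2*(v - 3)*(v + 2)*(v - 5)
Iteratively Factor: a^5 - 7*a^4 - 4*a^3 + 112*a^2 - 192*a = (a)*(a^4 - 7*a^3 - 4*a^2 + 112*a - 192) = a*(a - 4)*(a^3 - 3*a^2 - 16*a + 48) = a*(a - 4)*(a + 4)*(a^2 - 7*a + 12) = a*(a - 4)*(a - 3)*(a + 4)*(a - 4)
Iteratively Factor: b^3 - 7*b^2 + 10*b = (b - 5)*(b^2 - 2*b) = (b - 5)*(b - 2)*(b)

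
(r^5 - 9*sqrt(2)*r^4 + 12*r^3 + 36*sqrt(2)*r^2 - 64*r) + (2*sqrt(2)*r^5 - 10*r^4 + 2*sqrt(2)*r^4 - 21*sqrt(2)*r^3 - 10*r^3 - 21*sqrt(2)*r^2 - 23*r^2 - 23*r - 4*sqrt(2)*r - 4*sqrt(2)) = r^5 + 2*sqrt(2)*r^5 - 10*r^4 - 7*sqrt(2)*r^4 - 21*sqrt(2)*r^3 + 2*r^3 - 23*r^2 + 15*sqrt(2)*r^2 - 87*r - 4*sqrt(2)*r - 4*sqrt(2)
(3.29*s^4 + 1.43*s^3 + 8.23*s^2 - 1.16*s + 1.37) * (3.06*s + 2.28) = 10.0674*s^5 + 11.877*s^4 + 28.4442*s^3 + 15.2148*s^2 + 1.5474*s + 3.1236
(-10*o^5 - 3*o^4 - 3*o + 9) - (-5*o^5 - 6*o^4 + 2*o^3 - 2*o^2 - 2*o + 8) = -5*o^5 + 3*o^4 - 2*o^3 + 2*o^2 - o + 1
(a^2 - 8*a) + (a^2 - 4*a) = 2*a^2 - 12*a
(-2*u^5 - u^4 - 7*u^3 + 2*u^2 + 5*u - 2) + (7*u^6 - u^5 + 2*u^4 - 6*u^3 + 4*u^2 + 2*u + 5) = 7*u^6 - 3*u^5 + u^4 - 13*u^3 + 6*u^2 + 7*u + 3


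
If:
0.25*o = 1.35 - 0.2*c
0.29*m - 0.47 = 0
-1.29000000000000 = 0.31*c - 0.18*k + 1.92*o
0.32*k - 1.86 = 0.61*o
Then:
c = 9.21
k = 2.07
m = 1.62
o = -1.96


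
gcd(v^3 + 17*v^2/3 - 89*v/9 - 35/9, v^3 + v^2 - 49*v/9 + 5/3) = v - 5/3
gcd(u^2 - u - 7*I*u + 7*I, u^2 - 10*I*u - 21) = u - 7*I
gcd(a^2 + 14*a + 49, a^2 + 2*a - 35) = a + 7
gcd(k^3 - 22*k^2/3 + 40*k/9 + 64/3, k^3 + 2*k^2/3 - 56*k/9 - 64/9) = k^2 - 4*k/3 - 32/9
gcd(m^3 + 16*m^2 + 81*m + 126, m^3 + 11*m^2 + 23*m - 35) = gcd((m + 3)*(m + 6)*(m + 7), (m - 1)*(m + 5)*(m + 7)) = m + 7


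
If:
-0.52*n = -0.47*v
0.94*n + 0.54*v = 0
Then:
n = 0.00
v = 0.00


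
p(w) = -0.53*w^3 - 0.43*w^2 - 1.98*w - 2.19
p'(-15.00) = -346.83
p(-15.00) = 1719.51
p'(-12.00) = -220.62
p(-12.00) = 875.49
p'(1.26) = -5.59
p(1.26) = -6.43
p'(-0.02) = -1.96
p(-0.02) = -2.15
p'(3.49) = -24.35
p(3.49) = -36.87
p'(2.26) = -12.04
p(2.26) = -14.98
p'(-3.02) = -13.88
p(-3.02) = 14.47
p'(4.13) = -32.65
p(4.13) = -55.04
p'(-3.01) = -13.80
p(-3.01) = 14.33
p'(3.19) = -20.90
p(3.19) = -30.09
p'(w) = -1.59*w^2 - 0.86*w - 1.98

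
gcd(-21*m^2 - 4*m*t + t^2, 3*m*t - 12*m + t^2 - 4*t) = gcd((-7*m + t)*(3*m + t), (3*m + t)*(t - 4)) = 3*m + t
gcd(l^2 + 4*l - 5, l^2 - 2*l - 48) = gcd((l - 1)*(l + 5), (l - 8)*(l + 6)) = 1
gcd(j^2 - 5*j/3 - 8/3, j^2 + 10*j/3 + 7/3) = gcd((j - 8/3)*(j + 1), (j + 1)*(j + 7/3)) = j + 1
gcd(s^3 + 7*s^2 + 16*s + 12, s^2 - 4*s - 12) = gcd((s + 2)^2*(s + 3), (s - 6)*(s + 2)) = s + 2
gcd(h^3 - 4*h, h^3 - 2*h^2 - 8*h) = h^2 + 2*h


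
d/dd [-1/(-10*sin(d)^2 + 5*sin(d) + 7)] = 5*(1 - 4*sin(d))*cos(d)/(-10*sin(d)^2 + 5*sin(d) + 7)^2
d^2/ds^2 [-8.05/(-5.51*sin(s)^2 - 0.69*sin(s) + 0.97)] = (-977.59522*sin(s)^4 - 91.815885*sin(s)^3 + 1290.460885*sin(s)^2 + 178.243905*sin(s) + 93.71488)/(5.51*sin(s)^2 + 0.69*sin(s) - 0.97)^3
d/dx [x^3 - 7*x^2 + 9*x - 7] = 3*x^2 - 14*x + 9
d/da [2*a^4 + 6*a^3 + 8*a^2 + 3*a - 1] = 8*a^3 + 18*a^2 + 16*a + 3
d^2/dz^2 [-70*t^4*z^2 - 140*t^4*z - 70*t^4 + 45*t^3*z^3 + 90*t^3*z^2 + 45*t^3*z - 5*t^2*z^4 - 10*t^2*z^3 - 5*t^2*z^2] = t^2*(-140*t^2 + 270*t*z + 180*t - 60*z^2 - 60*z - 10)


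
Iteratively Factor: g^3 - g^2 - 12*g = (g - 4)*(g^2 + 3*g) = (g - 4)*(g + 3)*(g)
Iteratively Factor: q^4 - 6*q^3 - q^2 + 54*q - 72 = (q - 4)*(q^3 - 2*q^2 - 9*q + 18) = (q - 4)*(q + 3)*(q^2 - 5*q + 6) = (q - 4)*(q - 2)*(q + 3)*(q - 3)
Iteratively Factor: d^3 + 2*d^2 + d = (d)*(d^2 + 2*d + 1) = d*(d + 1)*(d + 1)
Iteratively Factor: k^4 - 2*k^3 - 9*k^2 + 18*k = (k - 2)*(k^3 - 9*k) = (k - 3)*(k - 2)*(k^2 + 3*k) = (k - 3)*(k - 2)*(k + 3)*(k)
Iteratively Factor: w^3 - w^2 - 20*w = (w)*(w^2 - w - 20) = w*(w - 5)*(w + 4)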